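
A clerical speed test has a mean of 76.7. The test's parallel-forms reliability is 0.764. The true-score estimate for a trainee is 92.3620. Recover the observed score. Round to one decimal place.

T̂ = ρX + (1 − ρ)μ  ⇒  X = (T̂ − (1 − ρ)μ) / ρ
X = (92.3620 − 0.236 × 76.7) / 0.764 = (92.3620 − 18.1012) / 0.764 = 74.2608 / 0.764 = 97.200

97.2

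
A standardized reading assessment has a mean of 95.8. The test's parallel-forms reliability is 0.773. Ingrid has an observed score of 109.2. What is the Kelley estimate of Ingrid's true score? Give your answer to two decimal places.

106.16

Regress the observed score toward the mean by the unreliability: T̂ = 0.773·109.2 + 0.227·95.8 = 84.4116 + 21.7466 = 106.158.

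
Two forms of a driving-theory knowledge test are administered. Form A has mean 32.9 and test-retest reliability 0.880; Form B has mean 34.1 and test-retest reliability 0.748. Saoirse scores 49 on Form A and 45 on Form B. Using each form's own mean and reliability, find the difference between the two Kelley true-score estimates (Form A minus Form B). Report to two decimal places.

4.81

T̂_A = 0.880(49) + 0.120(32.9) = 47.0680
T̂_B = 0.748(45) + 0.252(34.1) = 42.2532
T̂_A − T̂_B = 4.8148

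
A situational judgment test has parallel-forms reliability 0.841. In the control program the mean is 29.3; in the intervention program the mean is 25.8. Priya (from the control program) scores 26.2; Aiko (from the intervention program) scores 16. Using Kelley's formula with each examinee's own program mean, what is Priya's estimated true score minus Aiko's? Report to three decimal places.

9.135

T̂_Priya = 0.841(26.2) + 0.159(29.3) = 26.69290
T̂_Aiko = 0.841(16) + 0.159(25.8) = 17.55820
Difference = 26.69290 − 17.55820 = 9.13470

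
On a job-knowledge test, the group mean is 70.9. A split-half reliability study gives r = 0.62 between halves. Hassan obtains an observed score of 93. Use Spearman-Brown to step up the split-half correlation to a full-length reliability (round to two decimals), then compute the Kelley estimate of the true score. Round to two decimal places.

Spearman-Brown: ρ = 2r/(1 + r) = 2(0.62)/(1 + 0.62) = 1.240/1.62 = 0.7654 → 0.77
T̂ = 0.77(93) + 0.23(70.9) = 71.61 + 16.307 = 87.917 → 87.92

87.92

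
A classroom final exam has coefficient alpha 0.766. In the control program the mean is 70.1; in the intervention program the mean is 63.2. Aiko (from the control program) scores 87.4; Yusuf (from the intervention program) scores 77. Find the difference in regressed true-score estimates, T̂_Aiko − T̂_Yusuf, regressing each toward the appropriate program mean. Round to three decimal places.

9.581

T̂_Aiko = 0.766(87.4) + 0.234(70.1) = 83.35180
T̂_Yusuf = 0.766(77) + 0.234(63.2) = 73.77080
Difference = 83.35180 − 73.77080 = 9.58100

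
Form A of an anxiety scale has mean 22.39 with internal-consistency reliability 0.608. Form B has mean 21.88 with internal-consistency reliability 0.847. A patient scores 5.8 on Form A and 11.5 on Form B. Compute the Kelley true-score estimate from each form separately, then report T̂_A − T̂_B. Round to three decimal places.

T̂_A = 0.608(5.8) + 0.392(22.39) = 12.30328
T̂_B = 0.847(11.5) + 0.153(21.88) = 13.08814
T̂_A − T̂_B = -0.78486

-0.785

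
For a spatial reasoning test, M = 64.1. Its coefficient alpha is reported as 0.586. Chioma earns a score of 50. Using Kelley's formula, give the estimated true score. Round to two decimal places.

55.84

T̂ = 0.586(50) + 0.414(64.1) = 29.300 + 26.5374 = 55.837 → 55.84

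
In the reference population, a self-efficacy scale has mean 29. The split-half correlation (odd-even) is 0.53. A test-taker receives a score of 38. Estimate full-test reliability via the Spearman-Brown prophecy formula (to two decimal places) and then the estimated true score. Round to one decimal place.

Spearman-Brown: ρ = 2r/(1 + r) = 2(0.53)/(1 + 0.53) = 1.060/1.53 = 0.6928 → 0.69
T̂ = 0.69(38) + 0.31(29) = 26.22 + 8.99 = 35.21 → 35.2

35.2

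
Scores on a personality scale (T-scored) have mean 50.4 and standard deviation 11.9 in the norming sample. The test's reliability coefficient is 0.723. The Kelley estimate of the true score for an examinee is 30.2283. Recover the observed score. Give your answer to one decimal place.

22.5

T̂ = ρX + (1 − ρ)μ  ⇒  X = (T̂ − (1 − ρ)μ) / ρ
X = (30.2283 − 0.277 × 50.4) / 0.723 = (30.2283 − 13.9608) / 0.723 = 16.2675 / 0.723 = 22.500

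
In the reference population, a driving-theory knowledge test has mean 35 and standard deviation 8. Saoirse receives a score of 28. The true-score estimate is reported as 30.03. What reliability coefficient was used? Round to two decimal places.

T̂ = ρX + (1 − ρ)μ  ⇒  T̂ − μ = ρ(X − μ)
ρ = (T̂ − μ)/(X − μ) = (30.03 − 35) / (28 − 35) = -4.97 / -7.0 = 0.7100

0.71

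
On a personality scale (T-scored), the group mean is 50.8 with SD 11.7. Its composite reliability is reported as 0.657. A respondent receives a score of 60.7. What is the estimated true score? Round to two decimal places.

57.30

T̂ = 0.657(60.7) + 0.343(50.8) = 39.8799 + 17.4244 = 57.304 → 57.30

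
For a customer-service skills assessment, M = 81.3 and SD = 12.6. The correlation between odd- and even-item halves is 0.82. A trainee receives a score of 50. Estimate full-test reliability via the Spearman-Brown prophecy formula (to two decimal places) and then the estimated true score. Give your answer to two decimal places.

53.13

Spearman-Brown: ρ = 2r/(1 + r) = 2(0.82)/(1 + 0.82) = 1.640/1.82 = 0.9011 → 0.90
T̂ = 0.90(50) + 0.10(81.3) = 45.00 + 8.130 = 53.130 → 53.13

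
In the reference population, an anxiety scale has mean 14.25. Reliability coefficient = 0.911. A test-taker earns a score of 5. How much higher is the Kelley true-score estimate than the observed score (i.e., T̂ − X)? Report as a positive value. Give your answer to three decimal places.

0.823

T̂ = 0.911(5) + 0.089(14.25) = 4.555 + 1.26825 = 5.82325 → 5.8232
T̂ − X = 5.8232 − 5 = 0.8232 → 0.823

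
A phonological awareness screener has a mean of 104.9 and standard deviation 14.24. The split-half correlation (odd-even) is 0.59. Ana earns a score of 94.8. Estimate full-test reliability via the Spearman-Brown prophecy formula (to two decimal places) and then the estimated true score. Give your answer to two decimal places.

97.43

Spearman-Brown: ρ = 2r/(1 + r) = 2(0.59)/(1 + 0.59) = 1.180/1.59 = 0.7421 → 0.74
Weight the observed score by reliability and the mean by (1 − reliability): T̂ = 0.74·94.8 + 0.26·104.9 = 70.152 + 27.274 = 97.426.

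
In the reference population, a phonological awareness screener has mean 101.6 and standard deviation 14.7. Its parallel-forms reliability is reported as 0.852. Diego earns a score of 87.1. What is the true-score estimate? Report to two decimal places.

89.25

T̂ = ρX + (1 − ρ)μ
  = 0.852 × 87.1 + 0.148 × 101.6
  = 74.2092 + 15.0368
  = 89.246
  ≈ 89.25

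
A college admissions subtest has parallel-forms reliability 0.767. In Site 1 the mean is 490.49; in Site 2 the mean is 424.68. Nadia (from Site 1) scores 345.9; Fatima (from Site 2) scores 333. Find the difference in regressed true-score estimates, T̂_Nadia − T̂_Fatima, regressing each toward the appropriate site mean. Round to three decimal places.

25.228

T̂_Nadia = 0.767(345.9) + 0.233(490.49) = 379.58947
T̂_Fatima = 0.767(333) + 0.233(424.68) = 354.36144
Difference = 379.58947 − 354.36144 = 25.22803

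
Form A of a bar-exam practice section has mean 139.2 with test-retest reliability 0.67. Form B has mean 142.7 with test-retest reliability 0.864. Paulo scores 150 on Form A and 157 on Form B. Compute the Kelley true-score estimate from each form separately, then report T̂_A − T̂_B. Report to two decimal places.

-8.62

T̂_A = 0.67(150) + 0.33(139.2) = 146.4360
T̂_B = 0.864(157) + 0.136(142.7) = 155.0552
T̂_A − T̂_B = -8.6192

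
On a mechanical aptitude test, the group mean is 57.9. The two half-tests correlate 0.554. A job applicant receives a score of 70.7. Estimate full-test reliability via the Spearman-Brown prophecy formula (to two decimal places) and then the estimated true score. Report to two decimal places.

66.99

Spearman-Brown: ρ = 2r/(1 + r) = 2(0.554)/(1 + 0.554) = 1.1080/1.554 = 0.7130 → 0.71
T̂ = 0.71(70.7) + 0.29(57.9) = 50.197 + 16.791 = 66.988 → 66.99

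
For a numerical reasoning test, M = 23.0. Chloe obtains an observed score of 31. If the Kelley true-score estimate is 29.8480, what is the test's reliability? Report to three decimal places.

T̂ = ρX + (1 − ρ)μ  ⇒  T̂ − μ = ρ(X − μ)
ρ = (T̂ − μ)/(X − μ) = (29.8480 − 23.0) / (31 − 23.0) = 6.8480 / 8.0 = 0.85600

0.856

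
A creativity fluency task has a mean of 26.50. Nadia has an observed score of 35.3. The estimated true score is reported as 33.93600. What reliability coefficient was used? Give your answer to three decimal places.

T̂ = ρX + (1 − ρ)μ  ⇒  T̂ − μ = ρ(X − μ)
ρ = (T̂ − μ)/(X − μ) = (33.93600 − 26.50) / (35.3 − 26.50) = 7.43600 / 8.80 = 0.84500

0.845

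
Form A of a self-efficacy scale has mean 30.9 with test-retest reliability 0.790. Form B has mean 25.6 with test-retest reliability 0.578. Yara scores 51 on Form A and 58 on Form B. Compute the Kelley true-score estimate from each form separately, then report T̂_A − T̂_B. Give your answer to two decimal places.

2.45

T̂_A = 0.790(51) + 0.210(30.9) = 46.7790
T̂_B = 0.578(58) + 0.422(25.6) = 44.3272
T̂_A − T̂_B = 2.4518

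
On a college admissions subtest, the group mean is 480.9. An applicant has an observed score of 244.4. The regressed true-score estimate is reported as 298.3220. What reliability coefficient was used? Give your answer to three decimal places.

0.772

T̂ = ρX + (1 − ρ)μ  ⇒  T̂ − μ = ρ(X − μ)
ρ = (T̂ − μ)/(X − μ) = (298.3220 − 480.9) / (244.4 − 480.9) = -182.5780 / -236.5 = 0.77200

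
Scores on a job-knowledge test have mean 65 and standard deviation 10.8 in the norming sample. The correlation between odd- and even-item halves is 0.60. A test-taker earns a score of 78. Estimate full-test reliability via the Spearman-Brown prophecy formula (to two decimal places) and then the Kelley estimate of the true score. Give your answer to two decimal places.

Spearman-Brown: ρ = 2r/(1 + r) = 2(0.60)/(1 + 0.60) = 1.200/1.60 = 0.7500 → 0.75
Kelley's formula gives T̂ = 0.75·78 + 0.25·65 = 58.50 + 16.25 = 74.750.

74.75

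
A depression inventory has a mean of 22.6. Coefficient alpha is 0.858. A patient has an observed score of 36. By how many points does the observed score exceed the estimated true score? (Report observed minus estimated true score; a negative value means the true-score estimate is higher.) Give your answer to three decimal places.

1.903

T̂ = ρX + (1 − ρ)μ
  = 0.858 × 36 + 0.142 × 22.6
  = 30.888 + 3.2092
  = 34.09720
  ≈ 34.0972
X − T̂ = 36 − 34.0972 = 1.9028 → 1.903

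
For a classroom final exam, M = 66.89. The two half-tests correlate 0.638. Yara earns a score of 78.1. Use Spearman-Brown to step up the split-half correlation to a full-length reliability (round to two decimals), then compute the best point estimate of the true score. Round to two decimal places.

Spearman-Brown: ρ = 2r/(1 + r) = 2(0.638)/(1 + 0.638) = 1.2760/1.638 = 0.7790 → 0.78
T̂ = 0.78(78.1) + 0.22(66.89) = 60.918 + 14.7158 = 75.634 → 75.63

75.63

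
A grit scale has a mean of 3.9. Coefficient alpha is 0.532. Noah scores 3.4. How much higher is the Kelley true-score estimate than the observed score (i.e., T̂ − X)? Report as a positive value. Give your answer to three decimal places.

0.234

T̂ = 0.532(3.4) + 0.468(3.9) = 1.8088 + 1.8252 = 3.63400 → 3.6340
T̂ − X = 3.6340 − 3.4 = 0.2340 → 0.234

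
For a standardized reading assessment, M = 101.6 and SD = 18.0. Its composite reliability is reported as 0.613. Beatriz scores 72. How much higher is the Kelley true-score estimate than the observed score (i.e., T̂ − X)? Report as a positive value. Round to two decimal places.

Kelley's formula gives T̂ = 0.613·72 + 0.387·101.6 = 44.136 + 39.3192 = 83.4552.
T̂ − X = 83.455 − 72 = 11.455 → 11.46

11.46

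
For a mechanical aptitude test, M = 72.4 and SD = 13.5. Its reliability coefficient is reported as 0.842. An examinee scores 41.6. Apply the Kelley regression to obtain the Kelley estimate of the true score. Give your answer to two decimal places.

46.47

T̂ = 0.842(41.6) + 0.158(72.4) = 35.0272 + 11.4392 = 46.466 → 46.47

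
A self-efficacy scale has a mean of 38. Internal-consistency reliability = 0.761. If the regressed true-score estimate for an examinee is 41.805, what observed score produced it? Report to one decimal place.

43.0

T̂ = ρX + (1 − ρ)μ  ⇒  X = (T̂ − (1 − ρ)μ) / ρ
X = (41.805 − 0.239 × 38) / 0.761 = (41.805 − 9.082) / 0.761 = 32.723 / 0.761 = 43.000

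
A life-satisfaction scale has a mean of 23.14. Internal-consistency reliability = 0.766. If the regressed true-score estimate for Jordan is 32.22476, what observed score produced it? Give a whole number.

T̂ = ρX + (1 − ρ)μ  ⇒  X = (T̂ − (1 − ρ)μ) / ρ
X = (32.22476 − 0.234 × 23.14) / 0.766 = (32.22476 − 5.41476) / 0.766 = 26.81000 / 0.766 = 35.00

35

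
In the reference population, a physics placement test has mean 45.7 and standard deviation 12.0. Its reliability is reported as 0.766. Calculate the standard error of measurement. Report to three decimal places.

SEM = SD · √(1 − ρ) = 12.0 × √0.234 = 12.0 × 0.4837 = 5.8048

5.805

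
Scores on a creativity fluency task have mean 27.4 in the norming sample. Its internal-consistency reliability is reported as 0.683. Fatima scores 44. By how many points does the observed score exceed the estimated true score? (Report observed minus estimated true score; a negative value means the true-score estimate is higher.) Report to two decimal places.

5.26

Kelley's formula gives T̂ = 0.683·44 + 0.317·27.4 = 30.052 + 8.6858 = 38.7378.
X − T̂ = 44 − 38.738 = 5.262 → 5.26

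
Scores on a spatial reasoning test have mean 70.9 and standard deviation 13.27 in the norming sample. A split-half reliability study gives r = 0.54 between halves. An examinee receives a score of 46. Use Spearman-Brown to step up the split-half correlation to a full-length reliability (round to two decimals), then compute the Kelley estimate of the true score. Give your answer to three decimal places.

Spearman-Brown: ρ = 2r/(1 + r) = 2(0.54)/(1 + 0.54) = 1.080/1.54 = 0.7013 → 0.70
Regress the observed score toward the mean by the unreliability: T̂ = 0.70·46 + 0.30·70.9 = 32.20 + 21.270 = 53.4700.

53.470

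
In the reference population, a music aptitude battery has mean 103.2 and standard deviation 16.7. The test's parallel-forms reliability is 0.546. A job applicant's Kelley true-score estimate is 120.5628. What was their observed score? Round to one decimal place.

135.0

T̂ = ρX + (1 − ρ)μ  ⇒  X = (T̂ − (1 − ρ)μ) / ρ
X = (120.5628 − 0.454 × 103.2) / 0.546 = (120.5628 − 46.8528) / 0.546 = 73.7100 / 0.546 = 135.000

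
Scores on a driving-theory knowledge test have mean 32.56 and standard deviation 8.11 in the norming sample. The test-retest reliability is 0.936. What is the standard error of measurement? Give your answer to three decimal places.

SEM = SD · √(1 − ρ) = 8.11 × √0.064 = 8.11 × 0.2530 = 2.0517

2.052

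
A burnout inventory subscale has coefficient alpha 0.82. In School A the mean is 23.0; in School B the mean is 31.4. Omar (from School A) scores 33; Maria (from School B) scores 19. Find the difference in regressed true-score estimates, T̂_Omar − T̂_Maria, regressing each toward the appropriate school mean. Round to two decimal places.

T̂_Omar = 0.82(33) + 0.18(23.0) = 31.2000
T̂_Maria = 0.82(19) + 0.18(31.4) = 21.2320
Difference = 31.2000 − 21.2320 = 9.9680

9.97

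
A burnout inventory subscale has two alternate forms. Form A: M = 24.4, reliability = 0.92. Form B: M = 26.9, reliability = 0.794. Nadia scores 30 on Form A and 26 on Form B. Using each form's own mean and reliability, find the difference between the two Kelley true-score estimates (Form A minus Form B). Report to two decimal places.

T̂_A = 0.92(30) + 0.08(24.4) = 29.5520
T̂_B = 0.794(26) + 0.206(26.9) = 26.1854
T̂_A − T̂_B = 3.3666

3.37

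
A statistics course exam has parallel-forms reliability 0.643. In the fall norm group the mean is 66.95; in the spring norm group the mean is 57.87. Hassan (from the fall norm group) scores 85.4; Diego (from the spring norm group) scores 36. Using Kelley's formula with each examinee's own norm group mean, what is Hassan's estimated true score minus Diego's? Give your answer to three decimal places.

T̂_Hassan = 0.643(85.4) + 0.357(66.95) = 78.81335
T̂_Diego = 0.643(36) + 0.357(57.87) = 43.80759
Difference = 78.81335 − 43.80759 = 35.00576

35.006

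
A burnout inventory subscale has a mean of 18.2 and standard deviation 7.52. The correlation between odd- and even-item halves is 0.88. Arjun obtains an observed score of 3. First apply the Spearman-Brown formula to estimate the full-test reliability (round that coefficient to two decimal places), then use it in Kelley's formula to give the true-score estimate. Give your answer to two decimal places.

3.91

Spearman-Brown: ρ = 2r/(1 + r) = 2(0.88)/(1 + 0.88) = 1.760/1.88 = 0.9362 → 0.94
T̂ = 0.94(3) + 0.06(18.2) = 2.82 + 1.092 = 3.912 → 3.91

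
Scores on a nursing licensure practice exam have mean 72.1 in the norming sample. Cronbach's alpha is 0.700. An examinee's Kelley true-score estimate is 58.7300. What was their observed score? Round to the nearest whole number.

T̂ = ρX + (1 − ρ)μ  ⇒  X = (T̂ − (1 − ρ)μ) / ρ
X = (58.7300 − 0.300 × 72.1) / 0.700 = (58.7300 − 21.6300) / 0.700 = 37.1000 / 0.700 = 53.00

53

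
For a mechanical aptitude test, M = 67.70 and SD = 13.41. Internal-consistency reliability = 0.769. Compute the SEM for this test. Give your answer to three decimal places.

6.445

SEM = SD · √(1 − ρ) = 13.41 × √0.231 = 13.41 × 0.4806 = 6.4452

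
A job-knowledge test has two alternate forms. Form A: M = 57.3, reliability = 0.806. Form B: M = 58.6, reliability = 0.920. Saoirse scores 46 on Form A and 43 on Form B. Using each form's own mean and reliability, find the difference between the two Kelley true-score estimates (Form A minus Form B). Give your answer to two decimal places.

3.94

T̂_A = 0.806(46) + 0.194(57.3) = 48.1922
T̂_B = 0.920(43) + 0.080(58.6) = 44.2480
T̂_A − T̂_B = 3.9442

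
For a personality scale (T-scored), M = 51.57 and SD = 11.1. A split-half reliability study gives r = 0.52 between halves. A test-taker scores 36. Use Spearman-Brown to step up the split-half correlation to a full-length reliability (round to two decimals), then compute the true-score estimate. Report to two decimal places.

40.98

Spearman-Brown: ρ = 2r/(1 + r) = 2(0.52)/(1 + 0.52) = 1.040/1.52 = 0.6842 → 0.68
T̂ = 0.68(36) + 0.32(51.57) = 24.48 + 16.5024 = 40.982 → 40.98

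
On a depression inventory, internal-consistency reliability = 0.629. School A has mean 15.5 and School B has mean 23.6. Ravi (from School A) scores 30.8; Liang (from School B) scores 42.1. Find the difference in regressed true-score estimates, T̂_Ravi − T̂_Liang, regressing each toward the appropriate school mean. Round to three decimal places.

-10.113

T̂_Ravi = 0.629(30.8) + 0.371(15.5) = 25.12370
T̂_Liang = 0.629(42.1) + 0.371(23.6) = 35.23650
Difference = 25.12370 − 35.23650 = -10.11280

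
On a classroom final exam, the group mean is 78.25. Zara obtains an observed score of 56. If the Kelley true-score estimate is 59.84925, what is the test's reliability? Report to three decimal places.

T̂ = ρX + (1 − ρ)μ  ⇒  T̂ − μ = ρ(X − μ)
ρ = (T̂ − μ)/(X − μ) = (59.84925 − 78.25) / (56 − 78.25) = -18.40075 / -22.25 = 0.82700

0.827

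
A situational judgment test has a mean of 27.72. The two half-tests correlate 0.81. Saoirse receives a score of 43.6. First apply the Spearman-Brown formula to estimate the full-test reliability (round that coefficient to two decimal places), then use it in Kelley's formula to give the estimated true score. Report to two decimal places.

Spearman-Brown: ρ = 2r/(1 + r) = 2(0.81)/(1 + 0.81) = 1.620/1.81 = 0.8950 → 0.90
T̂ = 0.90(43.6) + 0.10(27.72) = 39.240 + 2.7720 = 42.012 → 42.01

42.01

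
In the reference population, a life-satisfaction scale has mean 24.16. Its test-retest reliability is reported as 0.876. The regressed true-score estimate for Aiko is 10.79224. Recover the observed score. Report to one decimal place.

T̂ = ρX + (1 − ρ)μ  ⇒  X = (T̂ − (1 − ρ)μ) / ρ
X = (10.79224 − 0.124 × 24.16) / 0.876 = (10.79224 − 2.99584) / 0.876 = 7.79640 / 0.876 = 8.900

8.9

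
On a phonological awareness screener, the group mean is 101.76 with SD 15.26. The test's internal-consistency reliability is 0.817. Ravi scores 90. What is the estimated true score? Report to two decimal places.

92.15

Kelley's formula gives T̂ = 0.817·90 + 0.183·101.76 = 73.530 + 18.62208 = 92.152.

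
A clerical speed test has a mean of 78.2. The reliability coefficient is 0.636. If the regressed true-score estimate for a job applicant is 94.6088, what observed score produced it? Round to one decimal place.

T̂ = ρX + (1 − ρ)μ  ⇒  X = (T̂ − (1 − ρ)μ) / ρ
X = (94.6088 − 0.364 × 78.2) / 0.636 = (94.6088 − 28.4648) / 0.636 = 66.1440 / 0.636 = 104.000

104.0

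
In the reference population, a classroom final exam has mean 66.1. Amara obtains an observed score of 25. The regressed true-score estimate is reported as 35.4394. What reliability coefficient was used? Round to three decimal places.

0.746

T̂ = ρX + (1 − ρ)μ  ⇒  T̂ − μ = ρ(X − μ)
ρ = (T̂ − μ)/(X − μ) = (35.4394 − 66.1) / (25 − 66.1) = -30.6606 / -41.1 = 0.74600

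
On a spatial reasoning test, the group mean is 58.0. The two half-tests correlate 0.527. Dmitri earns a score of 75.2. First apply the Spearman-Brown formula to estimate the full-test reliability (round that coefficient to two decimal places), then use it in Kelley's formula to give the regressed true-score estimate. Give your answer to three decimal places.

69.868

Spearman-Brown: ρ = 2r/(1 + r) = 2(0.527)/(1 + 0.527) = 1.0540/1.527 = 0.6902 → 0.69
T̂ = 0.69(75.2) + 0.31(58.0) = 51.888 + 17.980 = 69.8680 → 69.868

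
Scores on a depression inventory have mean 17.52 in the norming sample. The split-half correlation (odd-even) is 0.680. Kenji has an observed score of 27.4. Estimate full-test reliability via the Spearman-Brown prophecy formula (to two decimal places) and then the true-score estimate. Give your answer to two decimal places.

Spearman-Brown: ρ = 2r/(1 + r) = 2(0.680)/(1 + 0.680) = 1.3600/1.680 = 0.8095 → 0.81
Kelley's formula gives T̂ = 0.81·27.4 + 0.19·17.52 = 22.194 + 3.3288 = 25.523.

25.52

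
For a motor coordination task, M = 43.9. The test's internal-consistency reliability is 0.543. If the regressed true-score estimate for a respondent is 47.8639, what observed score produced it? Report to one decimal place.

T̂ = ρX + (1 − ρ)μ  ⇒  X = (T̂ − (1 − ρ)μ) / ρ
X = (47.8639 − 0.457 × 43.9) / 0.543 = (47.8639 − 20.0623) / 0.543 = 27.8016 / 0.543 = 51.200

51.2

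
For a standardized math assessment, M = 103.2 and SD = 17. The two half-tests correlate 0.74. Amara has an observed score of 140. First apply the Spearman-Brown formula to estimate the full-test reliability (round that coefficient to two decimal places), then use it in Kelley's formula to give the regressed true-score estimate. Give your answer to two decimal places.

134.48

Spearman-Brown: ρ = 2r/(1 + r) = 2(0.74)/(1 + 0.74) = 1.480/1.74 = 0.8506 → 0.85
T̂ = ρX + (1 − ρ)μ
  = 0.85 × 140 + 0.15 × 103.2
  = 119.00 + 15.480
  = 134.480
  ≈ 134.48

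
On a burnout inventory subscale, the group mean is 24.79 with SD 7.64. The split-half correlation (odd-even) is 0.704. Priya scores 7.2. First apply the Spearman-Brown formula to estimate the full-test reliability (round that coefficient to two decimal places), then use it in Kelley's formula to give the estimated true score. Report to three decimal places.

Spearman-Brown: ρ = 2r/(1 + r) = 2(0.704)/(1 + 0.704) = 1.4080/1.704 = 0.8263 → 0.83
T̂ = ρX + (1 − ρ)μ
  = 0.83 × 7.2 + 0.17 × 24.79
  = 5.976 + 4.2143
  = 10.1903
  ≈ 10.190

10.190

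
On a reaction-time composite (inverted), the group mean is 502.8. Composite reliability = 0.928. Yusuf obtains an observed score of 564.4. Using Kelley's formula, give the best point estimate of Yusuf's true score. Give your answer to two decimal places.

559.96

T̂ = 0.928(564.4) + 0.072(502.8) = 523.7632 + 36.2016 = 559.965 → 559.96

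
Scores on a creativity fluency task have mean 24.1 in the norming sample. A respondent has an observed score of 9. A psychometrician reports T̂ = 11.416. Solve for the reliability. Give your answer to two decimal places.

T̂ = ρX + (1 − ρ)μ  ⇒  T̂ − μ = ρ(X − μ)
ρ = (T̂ − μ)/(X − μ) = (11.416 − 24.1) / (9 − 24.1) = -12.684 / -15.1 = 0.8400

0.84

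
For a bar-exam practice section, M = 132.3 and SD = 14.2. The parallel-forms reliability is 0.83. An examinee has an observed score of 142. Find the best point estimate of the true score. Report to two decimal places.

140.35

T̂ = 0.83(142) + 0.17(132.3) = 117.86 + 22.491 = 140.351 → 140.35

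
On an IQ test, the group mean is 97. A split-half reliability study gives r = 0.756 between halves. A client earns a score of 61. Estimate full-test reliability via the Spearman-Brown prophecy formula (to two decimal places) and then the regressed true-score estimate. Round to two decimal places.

Spearman-Brown: ρ = 2r/(1 + r) = 2(0.756)/(1 + 0.756) = 1.5120/1.756 = 0.8610 → 0.86
Kelley's formula gives T̂ = 0.86·61 + 0.14·97 = 52.46 + 13.58 = 66.040.

66.04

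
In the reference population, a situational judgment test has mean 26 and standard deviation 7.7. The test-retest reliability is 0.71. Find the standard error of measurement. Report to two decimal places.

SEM = SD · √(1 − ρ) = 7.7 × √0.29 = 7.7 × 0.5385 = 4.147

4.15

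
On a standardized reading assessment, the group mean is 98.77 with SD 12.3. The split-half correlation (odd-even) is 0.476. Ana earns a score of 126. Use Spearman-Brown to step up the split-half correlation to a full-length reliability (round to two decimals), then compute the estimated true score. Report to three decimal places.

Spearman-Brown: ρ = 2r/(1 + r) = 2(0.476)/(1 + 0.476) = 0.9520/1.476 = 0.6450 → 0.64
T̂ = 0.64(126) + 0.36(98.77) = 80.64 + 35.5572 = 116.1972 → 116.197

116.197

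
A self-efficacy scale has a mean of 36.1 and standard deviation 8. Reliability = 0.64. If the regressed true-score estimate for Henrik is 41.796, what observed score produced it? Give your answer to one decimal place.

T̂ = ρX + (1 − ρ)μ  ⇒  X = (T̂ − (1 − ρ)μ) / ρ
X = (41.796 − 0.36 × 36.1) / 0.64 = (41.796 − 12.996) / 0.64 = 28.800 / 0.64 = 45.000

45.0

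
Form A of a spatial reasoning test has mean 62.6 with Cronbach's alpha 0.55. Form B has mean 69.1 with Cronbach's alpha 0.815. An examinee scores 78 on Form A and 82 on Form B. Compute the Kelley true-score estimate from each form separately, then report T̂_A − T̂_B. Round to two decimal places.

T̂_A = 0.55(78) + 0.45(62.6) = 71.0700
T̂_B = 0.815(82) + 0.185(69.1) = 79.6135
T̂_A − T̂_B = -8.5435

-8.54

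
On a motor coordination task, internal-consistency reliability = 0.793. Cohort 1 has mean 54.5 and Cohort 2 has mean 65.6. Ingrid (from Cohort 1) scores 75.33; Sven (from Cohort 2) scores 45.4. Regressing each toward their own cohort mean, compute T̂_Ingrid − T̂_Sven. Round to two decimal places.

T̂_Ingrid = 0.793(75.33) + 0.207(54.5) = 71.0182
T̂_Sven = 0.793(45.4) + 0.207(65.6) = 49.5814
Difference = 71.0182 − 49.5814 = 21.4368

21.44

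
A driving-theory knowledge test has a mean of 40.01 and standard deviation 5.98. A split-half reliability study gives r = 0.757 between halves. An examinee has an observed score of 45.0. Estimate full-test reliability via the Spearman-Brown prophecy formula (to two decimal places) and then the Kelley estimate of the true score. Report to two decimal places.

44.30

Spearman-Brown: ρ = 2r/(1 + r) = 2(0.757)/(1 + 0.757) = 1.5140/1.757 = 0.8617 → 0.86
T̂ = 0.86(45.0) + 0.14(40.01) = 38.700 + 5.6014 = 44.301 → 44.30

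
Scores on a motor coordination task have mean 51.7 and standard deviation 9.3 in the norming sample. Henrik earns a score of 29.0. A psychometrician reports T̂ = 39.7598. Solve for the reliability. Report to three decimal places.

T̂ = ρX + (1 − ρ)μ  ⇒  T̂ − μ = ρ(X − μ)
ρ = (T̂ − μ)/(X − μ) = (39.7598 − 51.7) / (29.0 − 51.7) = -11.9402 / -22.7 = 0.52600

0.526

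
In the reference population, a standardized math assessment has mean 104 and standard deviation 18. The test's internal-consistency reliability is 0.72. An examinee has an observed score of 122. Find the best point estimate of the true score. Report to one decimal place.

T̂ = 0.72(122) + 0.28(104) = 87.84 + 29.12 = 116.96 → 117.0

117.0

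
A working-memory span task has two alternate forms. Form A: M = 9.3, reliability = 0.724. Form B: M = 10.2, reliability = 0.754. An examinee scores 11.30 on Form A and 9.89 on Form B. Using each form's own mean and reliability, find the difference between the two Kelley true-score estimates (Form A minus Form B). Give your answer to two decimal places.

0.78

T̂_A = 0.724(11.30) + 0.276(9.3) = 10.7480
T̂_B = 0.754(9.89) + 0.246(10.2) = 9.9663
T̂_A − T̂_B = 0.7817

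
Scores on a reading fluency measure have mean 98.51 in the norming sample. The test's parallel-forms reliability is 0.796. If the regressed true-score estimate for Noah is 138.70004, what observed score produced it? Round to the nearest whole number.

149

T̂ = ρX + (1 − ρ)μ  ⇒  X = (T̂ − (1 − ρ)μ) / ρ
X = (138.70004 − 0.204 × 98.51) / 0.796 = (138.70004 − 20.09604) / 0.796 = 118.60400 / 0.796 = 149.00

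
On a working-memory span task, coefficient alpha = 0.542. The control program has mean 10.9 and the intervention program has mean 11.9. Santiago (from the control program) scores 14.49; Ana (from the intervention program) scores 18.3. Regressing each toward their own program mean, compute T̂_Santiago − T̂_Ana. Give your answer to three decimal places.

-2.523

T̂_Santiago = 0.542(14.49) + 0.458(10.9) = 12.84578
T̂_Ana = 0.542(18.3) + 0.458(11.9) = 15.36880
Difference = 12.84578 − 15.36880 = -2.52302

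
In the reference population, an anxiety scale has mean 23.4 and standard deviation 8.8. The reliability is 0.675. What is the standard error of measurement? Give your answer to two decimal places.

5.02

SEM = SD · √(1 − ρ) = 8.8 × √0.325 = 8.8 × 0.5701 = 5.017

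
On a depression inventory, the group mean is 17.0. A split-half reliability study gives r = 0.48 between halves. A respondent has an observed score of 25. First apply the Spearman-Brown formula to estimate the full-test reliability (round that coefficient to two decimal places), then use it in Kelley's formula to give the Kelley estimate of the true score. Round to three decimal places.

Spearman-Brown: ρ = 2r/(1 + r) = 2(0.48)/(1 + 0.48) = 0.960/1.48 = 0.6486 → 0.65
T̂ = ρX + (1 − ρ)μ
  = 0.65 × 25 + 0.35 × 17.0
  = 16.25 + 5.950
  = 22.2000
  ≈ 22.200

22.200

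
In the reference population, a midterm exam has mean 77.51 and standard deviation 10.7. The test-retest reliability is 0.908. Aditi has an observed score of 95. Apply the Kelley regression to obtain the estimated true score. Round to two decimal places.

93.39

T̂ = 0.908(95) + 0.092(77.51) = 86.260 + 7.13092 = 93.391 → 93.39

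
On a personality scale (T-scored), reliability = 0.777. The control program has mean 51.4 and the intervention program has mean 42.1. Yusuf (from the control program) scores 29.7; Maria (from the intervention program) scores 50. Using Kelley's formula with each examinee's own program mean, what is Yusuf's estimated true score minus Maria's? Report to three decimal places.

-13.699

T̂_Yusuf = 0.777(29.7) + 0.223(51.4) = 34.53910
T̂_Maria = 0.777(50) + 0.223(42.1) = 48.23830
Difference = 34.53910 − 48.23830 = -13.69920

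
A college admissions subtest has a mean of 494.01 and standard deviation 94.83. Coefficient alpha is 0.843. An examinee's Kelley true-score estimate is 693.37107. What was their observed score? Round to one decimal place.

730.5

T̂ = ρX + (1 − ρ)μ  ⇒  X = (T̂ − (1 − ρ)μ) / ρ
X = (693.37107 − 0.157 × 494.01) / 0.843 = (693.37107 − 77.55957) / 0.843 = 615.81150 / 0.843 = 730.500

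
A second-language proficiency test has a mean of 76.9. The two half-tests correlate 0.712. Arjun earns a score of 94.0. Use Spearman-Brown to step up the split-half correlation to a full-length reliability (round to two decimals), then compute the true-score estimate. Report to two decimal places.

91.09

Spearman-Brown: ρ = 2r/(1 + r) = 2(0.712)/(1 + 0.712) = 1.4240/1.712 = 0.8318 → 0.83
T̂ = ρX + (1 − ρ)μ
  = 0.83 × 94.0 + 0.17 × 76.9
  = 78.020 + 13.073
  = 91.093
  ≈ 91.09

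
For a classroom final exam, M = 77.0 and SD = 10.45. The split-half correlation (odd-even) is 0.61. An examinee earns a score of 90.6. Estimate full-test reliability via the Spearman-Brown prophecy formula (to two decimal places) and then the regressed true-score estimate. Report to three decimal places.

Spearman-Brown: ρ = 2r/(1 + r) = 2(0.61)/(1 + 0.61) = 1.220/1.61 = 0.7578 → 0.76
Weight the observed score by reliability and the mean by (1 − reliability): T̂ = 0.76·90.6 + 0.24·77.0 = 68.856 + 18.480 = 87.3360.

87.336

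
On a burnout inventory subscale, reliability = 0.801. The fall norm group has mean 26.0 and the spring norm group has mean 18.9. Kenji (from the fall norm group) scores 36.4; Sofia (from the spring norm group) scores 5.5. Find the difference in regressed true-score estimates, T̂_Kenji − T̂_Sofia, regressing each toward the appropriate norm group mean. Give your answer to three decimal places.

26.164

T̂_Kenji = 0.801(36.4) + 0.199(26.0) = 34.33040
T̂_Sofia = 0.801(5.5) + 0.199(18.9) = 8.16660
Difference = 34.33040 − 8.16660 = 26.16380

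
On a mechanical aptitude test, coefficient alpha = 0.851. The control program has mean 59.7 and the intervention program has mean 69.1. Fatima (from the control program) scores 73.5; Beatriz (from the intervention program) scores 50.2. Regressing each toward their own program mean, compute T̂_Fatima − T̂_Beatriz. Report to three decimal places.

T̂_Fatima = 0.851(73.5) + 0.149(59.7) = 71.44380
T̂_Beatriz = 0.851(50.2) + 0.149(69.1) = 53.01610
Difference = 71.44380 − 53.01610 = 18.42770

18.428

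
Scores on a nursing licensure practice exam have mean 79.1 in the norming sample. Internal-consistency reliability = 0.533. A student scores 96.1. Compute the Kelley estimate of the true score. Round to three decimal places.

T̂ = ρX + (1 − ρ)μ
  = 0.533 × 96.1 + 0.467 × 79.1
  = 51.2213 + 36.9397
  = 88.1610
  ≈ 88.161

88.161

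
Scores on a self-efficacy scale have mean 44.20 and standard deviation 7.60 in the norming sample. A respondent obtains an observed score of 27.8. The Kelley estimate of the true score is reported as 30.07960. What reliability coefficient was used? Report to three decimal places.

T̂ = ρX + (1 − ρ)μ  ⇒  T̂ − μ = ρ(X − μ)
ρ = (T̂ − μ)/(X − μ) = (30.07960 − 44.20) / (27.8 − 44.20) = -14.12040 / -16.40 = 0.86100

0.861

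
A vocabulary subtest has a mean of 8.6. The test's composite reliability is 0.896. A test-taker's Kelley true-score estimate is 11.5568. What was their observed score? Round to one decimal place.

11.9

T̂ = ρX + (1 − ρ)μ  ⇒  X = (T̂ − (1 − ρ)μ) / ρ
X = (11.5568 − 0.104 × 8.6) / 0.896 = (11.5568 − 0.8944) / 0.896 = 10.6624 / 0.896 = 11.900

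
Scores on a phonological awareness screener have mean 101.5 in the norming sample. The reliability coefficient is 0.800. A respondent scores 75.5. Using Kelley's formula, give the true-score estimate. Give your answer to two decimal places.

T̂ = 0.800(75.5) + 0.200(101.5) = 60.4000 + 20.3000 = 80.700 → 80.70

80.70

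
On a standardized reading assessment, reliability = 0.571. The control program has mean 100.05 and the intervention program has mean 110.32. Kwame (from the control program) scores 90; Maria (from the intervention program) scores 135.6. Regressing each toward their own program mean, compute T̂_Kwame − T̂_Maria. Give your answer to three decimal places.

-30.443

T̂_Kwame = 0.571(90) + 0.429(100.05) = 94.31145
T̂_Maria = 0.571(135.6) + 0.429(110.32) = 124.75488
Difference = 94.31145 − 124.75488 = -30.44343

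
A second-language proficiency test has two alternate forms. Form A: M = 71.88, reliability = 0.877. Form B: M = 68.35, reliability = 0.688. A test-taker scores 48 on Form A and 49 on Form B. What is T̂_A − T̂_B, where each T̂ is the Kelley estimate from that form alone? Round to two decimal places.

-4.10

T̂_A = 0.877(48) + 0.123(71.88) = 50.9372
T̂_B = 0.688(49) + 0.312(68.35) = 55.0372
T̂_A − T̂_B = -4.1000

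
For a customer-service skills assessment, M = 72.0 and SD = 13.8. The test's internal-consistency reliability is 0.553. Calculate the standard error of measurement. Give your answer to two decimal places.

9.23

SEM = SD · √(1 − ρ) = 13.8 × √0.447 = 13.8 × 0.6686 = 9.226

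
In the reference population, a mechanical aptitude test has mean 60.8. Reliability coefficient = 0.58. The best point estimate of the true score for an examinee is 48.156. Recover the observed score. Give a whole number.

39

T̂ = ρX + (1 − ρ)μ  ⇒  X = (T̂ − (1 − ρ)μ) / ρ
X = (48.156 − 0.42 × 60.8) / 0.58 = (48.156 − 25.536) / 0.58 = 22.620 / 0.58 = 39.00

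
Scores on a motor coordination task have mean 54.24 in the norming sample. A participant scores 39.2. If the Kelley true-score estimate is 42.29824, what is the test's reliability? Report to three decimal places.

T̂ = ρX + (1 − ρ)μ  ⇒  T̂ − μ = ρ(X − μ)
ρ = (T̂ − μ)/(X − μ) = (42.29824 − 54.24) / (39.2 − 54.24) = -11.94176 / -15.04 = 0.79400

0.794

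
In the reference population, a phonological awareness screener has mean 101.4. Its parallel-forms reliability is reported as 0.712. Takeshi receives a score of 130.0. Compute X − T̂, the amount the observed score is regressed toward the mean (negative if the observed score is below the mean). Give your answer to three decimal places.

8.237

T̂ = 0.712(130.0) + 0.288(101.4) = 92.5600 + 29.2032 = 121.76320 → 121.7632
X − T̂ = 130.0 − 121.7632 = 8.2368 → 8.237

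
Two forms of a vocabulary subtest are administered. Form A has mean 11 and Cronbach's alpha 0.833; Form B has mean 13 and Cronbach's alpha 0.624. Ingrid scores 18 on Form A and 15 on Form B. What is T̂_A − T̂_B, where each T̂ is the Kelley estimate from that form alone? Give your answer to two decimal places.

T̂_A = 0.833(18) + 0.167(11) = 16.8310
T̂_B = 0.624(15) + 0.376(13) = 14.2480
T̂_A − T̂_B = 2.5830

2.58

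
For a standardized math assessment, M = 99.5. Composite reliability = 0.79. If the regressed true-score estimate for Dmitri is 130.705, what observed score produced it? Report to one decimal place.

139.0

T̂ = ρX + (1 − ρ)μ  ⇒  X = (T̂ − (1 − ρ)μ) / ρ
X = (130.705 − 0.21 × 99.5) / 0.79 = (130.705 − 20.895) / 0.79 = 109.810 / 0.79 = 139.000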